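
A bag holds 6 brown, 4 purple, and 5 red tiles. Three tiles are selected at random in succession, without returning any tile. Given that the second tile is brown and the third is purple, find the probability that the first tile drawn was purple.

P(first=purple and the second tile is brown and the third is purple) = (4/15)·(6/14)·(3/13) = 12/455.
P(E) = Σ over first color = 4/91 + 12/455 + 4/91 = 4/35.
By Bayes, P(first=purple | E) = 12/455 / 4/35 = 3/13 ≈ 0.2308.

3/13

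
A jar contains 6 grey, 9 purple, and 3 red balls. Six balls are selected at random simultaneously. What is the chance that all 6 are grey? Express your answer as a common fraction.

1/18564

Unordered draws without replacement: count favorable combinations over C(18,6).
Favorable = C(6,6) · C(9,0) · C(3,0) = 1; total = C(18,6) = 18564.
P = 1/18564 = 1/18564 ≈ 0.0001.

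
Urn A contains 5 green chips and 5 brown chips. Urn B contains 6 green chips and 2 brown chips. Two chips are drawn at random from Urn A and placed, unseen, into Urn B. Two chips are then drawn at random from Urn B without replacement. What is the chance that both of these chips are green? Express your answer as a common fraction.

Condition on how many of the transferred chips are green (from Urn A: 5 green of 10; then Urn B has 10 total).
  0 green: C(5,0)C(5,2)/C(10,2) = 2/9; then P = C(6,2)/C(10,2) = 1/3
  1 green: C(5,1)C(5,1)/C(10,2) = 5/9; then P = C(7,2)/C(10,2) = 7/15
  2 green: C(5,2)C(5,0)/C(10,2) = 2/9; then P = C(8,2)/C(10,2) = 28/45
P(both green) = 191/405 ≈ 0.4716.

191/405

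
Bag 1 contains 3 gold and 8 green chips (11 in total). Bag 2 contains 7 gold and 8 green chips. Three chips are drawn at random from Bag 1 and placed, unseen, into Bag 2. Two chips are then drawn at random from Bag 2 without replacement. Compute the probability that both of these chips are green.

Condition on how many of the transferred chips are green (from Bag 1: 8 green of 11; then Bag 2 has 18 total).
  0 green: C(8,0)C(3,3)/C(11,3) = 1/165; then P = C(8,2)/C(18,2) = 28/153
  1 green: C(8,1)C(3,2)/C(11,3) = 8/55; then P = C(9,2)/C(18,2) = 4/17
  2 green: C(8,2)C(3,1)/C(11,3) = 28/55; then P = C(10,2)/C(18,2) = 5/17
  3 green: C(8,3)C(3,0)/C(11,3) = 56/165; then P = C(11,2)/C(18,2) = 55/153
P(both green) = 152/495 ≈ 0.3071.

152/495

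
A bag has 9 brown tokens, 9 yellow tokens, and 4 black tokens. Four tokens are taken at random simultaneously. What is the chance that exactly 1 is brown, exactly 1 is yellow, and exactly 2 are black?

486/7315

Unordered draws without replacement: count favorable combinations over C(22,4).
Favorable = C(9,1) · C(9,1) · C(4,2) = 486; total = C(22,4) = 7315.
P = 486/7315 = 486/7315 ≈ 0.0664.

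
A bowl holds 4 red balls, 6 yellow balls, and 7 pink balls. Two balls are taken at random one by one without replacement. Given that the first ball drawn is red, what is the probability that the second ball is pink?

After removing 1 red, the bowl has 7 pink out of 16 remaining.
P(second is pink | given) = 7/16 ≈ 0.4375.

7/16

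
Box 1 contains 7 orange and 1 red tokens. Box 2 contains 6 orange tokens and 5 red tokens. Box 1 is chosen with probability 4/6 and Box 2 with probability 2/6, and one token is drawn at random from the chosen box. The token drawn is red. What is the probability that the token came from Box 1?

P(red | Box 1) = 1/8; P(red | Box 2) = 5/11.
P(red) = 2/3·1/8 + 1/3·5/11 = 31/132.
By Bayes' rule, P(Box 1 | red) = 1/12 / 31/132 = 11/31 ≈ 0.3548.

11/31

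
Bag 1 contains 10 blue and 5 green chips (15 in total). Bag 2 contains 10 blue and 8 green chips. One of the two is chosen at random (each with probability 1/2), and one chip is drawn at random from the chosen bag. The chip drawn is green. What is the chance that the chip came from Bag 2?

P(green | Bag 1) = 1/3; P(green | Bag 2) = 4/9.
P(green) = 1/2·1/3 + 1/2·4/9 = 7/18.
By Bayes' rule, P(Bag 2 | green) = 2/9 / 7/18 = 4/7 ≈ 0.5714.

4/7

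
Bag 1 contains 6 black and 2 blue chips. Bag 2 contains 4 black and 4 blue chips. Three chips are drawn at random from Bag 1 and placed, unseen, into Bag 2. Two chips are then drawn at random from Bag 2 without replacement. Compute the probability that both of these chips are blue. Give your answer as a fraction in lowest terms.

51/308

Condition on how many of the transferred chips are blue (from Bag 1: 2 blue of 8; then Bag 2 has 11 total).
  0 blue: C(2,0)C(6,3)/C(8,3) = 5/14; then P = C(4,2)/C(11,2) = 6/55
  1 blue: C(2,1)C(6,2)/C(8,3) = 15/28; then P = C(5,2)/C(11,2) = 2/11
  2 blue: C(2,2)C(6,1)/C(8,3) = 3/28; then P = C(6,2)/C(11,2) = 3/11
P(both blue) = 51/308 ≈ 0.1656.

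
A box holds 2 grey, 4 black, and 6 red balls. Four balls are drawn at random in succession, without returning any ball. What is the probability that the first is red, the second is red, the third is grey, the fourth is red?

Multiply the conditional probability of each draw in order, without replacement, so each draw removes one from its color and from the total.
P = (6/12) · (5/11) · (2/10) · (4/9) = 2/99 ≈ 0.0202.

2/99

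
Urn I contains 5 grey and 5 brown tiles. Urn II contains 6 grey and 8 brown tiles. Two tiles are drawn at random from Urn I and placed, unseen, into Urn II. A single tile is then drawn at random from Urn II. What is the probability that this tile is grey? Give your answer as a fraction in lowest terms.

Condition on how many of the transferred tiles are grey (from Urn I: 5 grey of 10; then Urn II has 16 total).
  0 grey: C(5,0)C(5,2)/C(10,2) = 2/9; then P = 6/16
  1 grey: C(5,1)C(5,1)/C(10,2) = 5/9; then P = 7/16
  2 grey: C(5,2)C(5,0)/C(10,2) = 2/9; then P = 8/16
P(grey from Urn II) = 7/16 ≈ 0.4375.

7/16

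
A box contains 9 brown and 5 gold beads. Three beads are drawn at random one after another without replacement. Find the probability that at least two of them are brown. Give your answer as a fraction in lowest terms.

Sum the hypergeometric tail for j = 2,…,3 brown beads.
Favorable = C(9,2)·C(5,1) + C(9,3)·C(5,0) = 264; total = C(14,3) = 364.
P = 264/364 = 66/91 ≈ 0.7253.

66/91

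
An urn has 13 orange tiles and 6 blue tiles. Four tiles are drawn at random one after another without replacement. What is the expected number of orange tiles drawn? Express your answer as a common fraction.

By linearity of expectation, E[X] = Σ P(draw i is orange); by symmetry each draw (even without replacement) has P(orange) = 13/19.
E[X] = 4 · 13/19 = 52/19 ≈ 2.7368.

52/19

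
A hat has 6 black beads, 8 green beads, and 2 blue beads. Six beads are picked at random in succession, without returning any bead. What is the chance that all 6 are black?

1/8008

Multiply the conditional probability of each draw in order, without replacement, so each draw removes one from its color and from the total.
P = (6/16) · (5/15) · (4/14) · (3/13) · (2/12) · (1/11) = 1/8008 ≈ 0.0001.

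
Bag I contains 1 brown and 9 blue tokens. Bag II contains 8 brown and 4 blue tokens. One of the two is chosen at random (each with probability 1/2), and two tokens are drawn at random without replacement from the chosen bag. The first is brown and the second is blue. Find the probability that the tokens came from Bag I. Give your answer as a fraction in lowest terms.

P(E | Bag I) = 1/10; P(E | Bag II) = 8/33.
P(E) = 1/2·1/10 + 1/2·8/33 = 113/660.
By Bayes' rule, P(Bag I | E) = 1/20 / 113/660 = 33/113 ≈ 0.2920.

33/113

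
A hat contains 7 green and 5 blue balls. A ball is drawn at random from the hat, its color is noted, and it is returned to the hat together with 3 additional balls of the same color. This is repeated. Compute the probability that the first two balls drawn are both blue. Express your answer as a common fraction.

2/9

After a blue draw the hat holds 8 blue out of 15.
P = (5/12)·(8/15) = 2/9 ≈ 0.2222.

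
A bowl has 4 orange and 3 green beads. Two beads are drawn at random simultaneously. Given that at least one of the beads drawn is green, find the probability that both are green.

1/5

P(both green) = C(3,2)/C(7,2) = 1/7; P(at least one green) = 1 − C(4,2)/C(7,2) = 5/7.
Since 'both green' ⊆ 'at least one green', P(both | at least one) = 1/7 / 5/7 = 1/5 ≈ 0.2000.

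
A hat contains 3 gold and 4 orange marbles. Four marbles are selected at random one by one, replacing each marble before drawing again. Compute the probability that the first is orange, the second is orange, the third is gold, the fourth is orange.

Multiply the conditional probability of each draw in order, with replacement (the composition resets each draw).
P = (4/7) · (4/7) · (3/7) · (4/7) = 192/2401 ≈ 0.0800.

192/2401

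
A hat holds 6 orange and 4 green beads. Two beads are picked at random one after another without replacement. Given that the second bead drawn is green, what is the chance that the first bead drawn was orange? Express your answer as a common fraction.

2/3

P(first=orange and the second bead drawn is green) = (6/10)·(4/9) = 4/15.
P(the second bead drawn is green) = Σ over first color = 4/15 + 2/15 = 2/5.
By Bayes, P(first=orange | the second bead drawn is green) = 4/15 / 2/5 = 2/3 ≈ 0.6667.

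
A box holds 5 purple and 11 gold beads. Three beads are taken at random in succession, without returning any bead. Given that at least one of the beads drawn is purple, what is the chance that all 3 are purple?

P(all 3 purple) = C(5,3)/C(16,3) = 1/56; P(at least one purple) = 1 − C(11,3)/C(16,3) = 79/112.
Since 'all 3 purple' ⊆ 'at least one purple', P(all 3 | at least one) = 1/56 / 79/112 = 2/79 ≈ 0.0253.

2/79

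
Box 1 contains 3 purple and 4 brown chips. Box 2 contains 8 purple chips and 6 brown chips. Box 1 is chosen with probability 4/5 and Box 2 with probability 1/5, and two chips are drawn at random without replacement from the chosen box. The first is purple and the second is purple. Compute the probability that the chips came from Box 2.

P(E | Box 1) = 1/7; P(E | Box 2) = 4/13.
P(E) = 4/5·1/7 + 1/5·4/13 = 16/91.
By Bayes' rule, P(Box 2 | E) = 4/65 / 16/91 = 7/20 ≈ 0.3500.

7/20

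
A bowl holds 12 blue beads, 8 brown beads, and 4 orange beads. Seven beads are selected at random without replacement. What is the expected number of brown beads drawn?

7/3

By linearity of expectation, E[X] = Σ P(draw i is brown); by symmetry each draw (even without replacement) has P(brown) = 8/24.
E[X] = 7 · 8/24 = 7/3 ≈ 2.3333.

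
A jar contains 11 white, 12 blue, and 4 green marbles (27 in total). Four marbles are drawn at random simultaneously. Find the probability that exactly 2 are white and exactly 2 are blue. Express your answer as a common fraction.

121/585

Unordered draws without replacement: count favorable combinations over C(27,4).
Favorable = C(11,2) · C(12,2) · C(4,0) = 3630; total = C(27,4) = 17550.
P = 3630/17550 = 121/585 ≈ 0.2068.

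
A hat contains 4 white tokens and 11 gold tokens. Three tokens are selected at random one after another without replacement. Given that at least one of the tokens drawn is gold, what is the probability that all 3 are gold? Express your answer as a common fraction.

P(all 3 gold) = C(11,3)/C(15,3) = 33/91; P(at least one gold) = 1 − C(4,3)/C(15,3) = 451/455.
Since 'all 3 gold' ⊆ 'at least one gold', P(all 3 | at least one) = 33/91 / 451/455 = 15/41 ≈ 0.3659.

15/41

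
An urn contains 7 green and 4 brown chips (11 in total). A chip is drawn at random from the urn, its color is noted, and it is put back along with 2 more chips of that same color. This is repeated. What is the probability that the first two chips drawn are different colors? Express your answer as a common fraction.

56/143

Either brown then green, or green then brown; after the first draw the total is 13.
P = (4/11)·(7/13) + (7/11)·(4/13) = 56/143 ≈ 0.3916.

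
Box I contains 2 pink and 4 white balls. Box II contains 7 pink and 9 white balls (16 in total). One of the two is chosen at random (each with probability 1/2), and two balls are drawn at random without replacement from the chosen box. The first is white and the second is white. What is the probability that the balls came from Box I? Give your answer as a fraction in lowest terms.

P(E | Box I) = 2/5; P(E | Box II) = 3/10.
P(E) = 1/2·2/5 + 1/2·3/10 = 7/20.
By Bayes' rule, P(Box I | E) = 1/5 / 7/20 = 4/7 ≈ 0.5714.

4/7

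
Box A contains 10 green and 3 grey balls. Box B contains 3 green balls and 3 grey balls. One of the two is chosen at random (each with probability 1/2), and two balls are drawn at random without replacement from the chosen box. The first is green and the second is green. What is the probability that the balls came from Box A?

P(E | Box A) = 15/26; P(E | Box B) = 1/5.
P(E) = 1/2·15/26 + 1/2·1/5 = 101/260.
By Bayes' rule, P(Box A | E) = 15/52 / 101/260 = 75/101 ≈ 0.7426.

75/101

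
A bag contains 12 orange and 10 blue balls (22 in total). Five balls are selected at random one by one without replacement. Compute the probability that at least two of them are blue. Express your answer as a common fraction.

104/133

Sum the hypergeometric tail for j = 2,…,5 blue balls.
Favorable = C(10,2)·C(12,3) + C(10,3)·C(12,2) + C(10,4)·C(12,1) + C(10,5)·C(12,0) = 20592; total = C(22,5) = 26334.
P = 20592/26334 = 104/133 ≈ 0.7820.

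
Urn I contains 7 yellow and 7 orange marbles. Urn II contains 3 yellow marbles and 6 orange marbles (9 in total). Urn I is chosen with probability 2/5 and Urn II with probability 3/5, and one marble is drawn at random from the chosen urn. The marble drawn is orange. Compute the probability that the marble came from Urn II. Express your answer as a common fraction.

P(orange | Urn I) = 1/2; P(orange | Urn II) = 2/3.
P(orange) = 2/5·1/2 + 3/5·2/3 = 3/5.
By Bayes' rule, P(Urn II | orange) = 2/5 / 3/5 = 2/3 ≈ 0.6667.

2/3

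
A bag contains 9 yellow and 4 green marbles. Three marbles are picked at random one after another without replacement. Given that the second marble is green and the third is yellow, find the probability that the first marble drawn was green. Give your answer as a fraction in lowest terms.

P(first=green and the second marble is green and the third is yellow) = (4/13)·(3/12)·(9/11) = 9/143.
P(E) = Σ over first color = 24/143 + 9/143 = 3/13.
By Bayes, P(first=green | E) = 9/143 / 3/13 = 3/11 ≈ 0.2727.

3/11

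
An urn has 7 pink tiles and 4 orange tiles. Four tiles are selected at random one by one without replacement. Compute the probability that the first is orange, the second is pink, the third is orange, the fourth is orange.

7/330

Multiply the conditional probability of each draw in order, without replacement, so each draw removes one from its color and from the total.
P = (4/11) · (7/10) · (3/9) · (2/8) = 7/330 ≈ 0.0212.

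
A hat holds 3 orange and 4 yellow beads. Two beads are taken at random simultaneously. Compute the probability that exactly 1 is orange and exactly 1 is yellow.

Unordered draws without replacement: count favorable combinations over C(7,2).
Favorable = C(3,1) · C(4,1) = 12; total = C(7,2) = 21.
P = 12/21 = 4/7 ≈ 0.5714.

4/7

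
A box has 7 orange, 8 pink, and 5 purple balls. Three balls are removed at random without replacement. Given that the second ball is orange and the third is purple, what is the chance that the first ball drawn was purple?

P(first=purple and the second ball is orange and the third is purple) = (5/20)·(7/19)·(4/18) = 7/342.
P(E) = Σ over first color = 7/228 + 7/171 + 7/342 = 7/76.
By Bayes, P(first=purple | E) = 7/342 / 7/76 = 2/9 ≈ 0.2222.

2/9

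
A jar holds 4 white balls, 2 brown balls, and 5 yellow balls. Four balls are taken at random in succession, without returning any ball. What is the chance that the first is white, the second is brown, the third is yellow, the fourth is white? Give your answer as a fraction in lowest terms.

Multiply the conditional probability of each draw in order, without replacement, so each draw removes one from its color and from the total.
P = (4/11) · (2/10) · (5/9) · (3/8) = 1/66 ≈ 0.0152.

1/66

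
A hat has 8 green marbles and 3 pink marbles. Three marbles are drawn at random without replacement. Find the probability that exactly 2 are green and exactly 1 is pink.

Unordered draws without replacement: count favorable combinations over C(11,3).
Favorable = C(8,2) · C(3,1) = 84; total = C(11,3) = 165.
P = 84/165 = 28/55 ≈ 0.5091.

28/55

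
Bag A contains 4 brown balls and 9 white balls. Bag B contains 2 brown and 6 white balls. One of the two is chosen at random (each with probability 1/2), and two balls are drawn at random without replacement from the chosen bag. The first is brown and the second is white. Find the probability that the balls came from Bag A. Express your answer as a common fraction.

P(E | Bag A) = 3/13; P(E | Bag B) = 3/14.
P(E) = 1/2·3/13 + 1/2·3/14 = 81/364.
By Bayes' rule, P(Bag A | E) = 3/26 / 81/364 = 14/27 ≈ 0.5185.

14/27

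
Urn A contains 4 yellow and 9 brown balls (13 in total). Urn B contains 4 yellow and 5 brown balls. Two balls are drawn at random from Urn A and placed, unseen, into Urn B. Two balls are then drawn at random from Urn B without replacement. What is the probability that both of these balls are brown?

Condition on how many of the transferred balls are brown (from Urn A: 9 brown of 13; then Urn B has 11 total).
  0 brown: C(9,0)C(4,2)/C(13,2) = 1/13; then P = C(5,2)/C(11,2) = 2/11
  1 brown: C(9,1)C(4,1)/C(13,2) = 6/13; then P = C(6,2)/C(11,2) = 3/11
  2 brown: C(9,2)C(4,0)/C(13,2) = 6/13; then P = C(7,2)/C(11,2) = 21/55
P(both brown) = 226/715 ≈ 0.3161.

226/715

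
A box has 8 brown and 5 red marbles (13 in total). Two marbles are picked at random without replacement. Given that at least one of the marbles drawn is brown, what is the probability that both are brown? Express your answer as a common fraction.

P(both brown) = C(8,2)/C(13,2) = 14/39; P(at least one brown) = 1 − C(5,2)/C(13,2) = 34/39.
Since 'both brown' ⊆ 'at least one brown', P(both | at least one) = 14/39 / 34/39 = 7/17 ≈ 0.4118.

7/17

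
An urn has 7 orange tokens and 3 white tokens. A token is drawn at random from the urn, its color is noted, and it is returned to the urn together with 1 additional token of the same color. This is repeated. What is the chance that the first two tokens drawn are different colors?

21/55

Either white then orange, or orange then white; after the first draw the total is 11.
P = (3/10)·(7/11) + (7/10)·(3/11) = 21/55 ≈ 0.3818.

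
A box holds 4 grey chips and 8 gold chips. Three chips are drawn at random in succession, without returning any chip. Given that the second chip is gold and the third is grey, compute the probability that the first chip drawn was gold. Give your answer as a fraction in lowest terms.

7/10

P(first=gold and the second chip is gold and the third is grey) = (8/12)·(7/11)·(4/10) = 28/165.
P(E) = Σ over first color = 4/55 + 28/165 = 8/33.
By Bayes, P(first=gold | E) = 28/165 / 8/33 = 7/10 ≈ 0.7000.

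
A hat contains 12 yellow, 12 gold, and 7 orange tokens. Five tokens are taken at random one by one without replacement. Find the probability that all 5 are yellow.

Unordered draws without replacement: count favorable combinations over C(31,5).
Favorable = C(12,5) · C(12,0) · C(7,0) = 792; total = C(31,5) = 169911.
P = 792/169911 = 88/18879 ≈ 0.0047.

88/18879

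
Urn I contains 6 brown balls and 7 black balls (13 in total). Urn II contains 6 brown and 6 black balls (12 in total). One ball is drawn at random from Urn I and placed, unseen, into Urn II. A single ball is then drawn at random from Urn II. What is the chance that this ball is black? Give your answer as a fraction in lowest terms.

85/169

Condition on how many of the transferred balls are black (from Urn I: 7 black of 13; then Urn II has 13 total).
  0 black: C(7,0)C(6,1)/C(13,1) = 6/13; then P = 6/13
  1 black: C(7,1)C(6,0)/C(13,1) = 7/13; then P = 7/13
P(black from Urn II) = 85/169 ≈ 0.5030.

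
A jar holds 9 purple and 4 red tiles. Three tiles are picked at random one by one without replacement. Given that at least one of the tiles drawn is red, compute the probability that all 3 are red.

2/101

P(all 3 red) = C(4,3)/C(13,3) = 2/143; P(at least one red) = 1 − C(9,3)/C(13,3) = 101/143.
Since 'all 3 red' ⊆ 'at least one red', P(all 3 | at least one) = 2/143 / 101/143 = 2/101 ≈ 0.0198.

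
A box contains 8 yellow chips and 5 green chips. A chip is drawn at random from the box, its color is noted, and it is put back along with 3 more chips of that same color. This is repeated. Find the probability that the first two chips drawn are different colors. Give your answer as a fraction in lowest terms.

5/13

Either green then yellow, or yellow then green; after the first draw the total is 16.
P = (5/13)·(8/16) + (8/13)·(5/16) = 5/13 ≈ 0.3846.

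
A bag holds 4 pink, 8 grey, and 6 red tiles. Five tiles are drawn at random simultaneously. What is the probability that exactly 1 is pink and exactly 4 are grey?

Unordered draws without replacement: count favorable combinations over C(18,5).
Favorable = C(4,1) · C(8,4) · C(6,0) = 280; total = C(18,5) = 8568.
P = 280/8568 = 5/153 ≈ 0.0327.

5/153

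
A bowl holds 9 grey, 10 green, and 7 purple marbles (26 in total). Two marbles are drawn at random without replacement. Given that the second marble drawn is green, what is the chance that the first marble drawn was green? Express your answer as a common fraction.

P(first=green and the second marble drawn is green) = (10/26)·(9/25) = 9/65.
P(the second marble drawn is green) = Σ over first color = 9/65 + 9/65 + 7/65 = 5/13.
By Bayes, P(first=green | the second marble drawn is green) = 9/65 / 5/13 = 9/25 ≈ 0.3600.

9/25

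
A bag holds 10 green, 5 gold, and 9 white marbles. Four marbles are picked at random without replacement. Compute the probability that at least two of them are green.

285/506

Sum the hypergeometric tail for j = 2,…,4 green marbles.
Favorable = C(10,2)·C(14,2) + C(10,3)·C(14,1) + C(10,4)·C(14,0) = 5985; total = C(24,4) = 10626.
P = 5985/10626 = 285/506 ≈ 0.5632.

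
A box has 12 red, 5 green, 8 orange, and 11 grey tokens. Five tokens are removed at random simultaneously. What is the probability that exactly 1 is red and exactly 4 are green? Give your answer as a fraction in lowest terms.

5/31416

Unordered draws without replacement: count favorable combinations over C(36,5).
Favorable = C(12,1) · C(5,4) · C(8,0) · C(11,0) = 60; total = C(36,5) = 376992.
P = 60/376992 = 5/31416 ≈ 0.0002.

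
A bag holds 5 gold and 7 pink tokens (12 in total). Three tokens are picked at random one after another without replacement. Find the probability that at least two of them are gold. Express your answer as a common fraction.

4/11

Sum the hypergeometric tail for j = 2,…,3 gold tokens.
Favorable = C(5,2)·C(7,1) + C(5,3)·C(7,0) = 80; total = C(12,3) = 220.
P = 80/220 = 4/11 ≈ 0.3636.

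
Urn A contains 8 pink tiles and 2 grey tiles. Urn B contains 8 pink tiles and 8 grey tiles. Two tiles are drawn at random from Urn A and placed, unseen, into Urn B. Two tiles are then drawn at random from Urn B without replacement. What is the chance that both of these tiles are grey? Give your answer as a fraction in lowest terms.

Condition on how many of the transferred tiles are grey (from Urn A: 2 grey of 10; then Urn B has 18 total).
  0 grey: C(2,0)C(8,2)/C(10,2) = 28/45; then P = C(8,2)/C(18,2) = 28/153
  1 grey: C(2,1)C(8,1)/C(10,2) = 16/45; then P = C(9,2)/C(18,2) = 4/17
  2 grey: C(2,2)C(8,0)/C(10,2) = 1/45; then P = C(10,2)/C(18,2) = 5/17
P(both grey) = 281/1377 ≈ 0.2041.

281/1377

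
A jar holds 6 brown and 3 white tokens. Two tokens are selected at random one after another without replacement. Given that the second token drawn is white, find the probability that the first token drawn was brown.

3/4

P(first=brown and the second token drawn is white) = (6/9)·(3/8) = 1/4.
P(the second token drawn is white) = Σ over first color = 1/4 + 1/12 = 1/3.
By Bayes, P(first=brown | the second token drawn is white) = 1/4 / 1/3 = 3/4 ≈ 0.7500.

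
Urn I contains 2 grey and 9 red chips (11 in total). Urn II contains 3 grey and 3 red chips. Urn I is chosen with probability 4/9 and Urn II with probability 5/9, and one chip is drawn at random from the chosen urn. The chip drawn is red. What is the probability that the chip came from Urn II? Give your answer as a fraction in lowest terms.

P(red | Urn I) = 9/11; P(red | Urn II) = 1/2.
P(red) = 4/9·9/11 + 5/9·1/2 = 127/198.
By Bayes' rule, P(Urn II | red) = 5/18 / 127/198 = 55/127 ≈ 0.4331.

55/127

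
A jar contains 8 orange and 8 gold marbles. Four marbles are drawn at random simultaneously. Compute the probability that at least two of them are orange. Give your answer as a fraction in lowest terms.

Sum the hypergeometric tail for j = 2,…,4 orange marbles.
Favorable = C(8,2)·C(8,2) + C(8,3)·C(8,1) + C(8,4)·C(8,0) = 1302; total = C(16,4) = 1820.
P = 1302/1820 = 93/130 ≈ 0.7154.

93/130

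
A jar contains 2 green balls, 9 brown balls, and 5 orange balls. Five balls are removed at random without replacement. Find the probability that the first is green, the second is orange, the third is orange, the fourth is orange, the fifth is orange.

Multiply the conditional probability of each draw in order, without replacement, so each draw removes one from its color and from the total.
P = (2/16) · (5/15) · (4/14) · (3/13) · (2/12) = 1/2184 ≈ 0.0005.

1/2184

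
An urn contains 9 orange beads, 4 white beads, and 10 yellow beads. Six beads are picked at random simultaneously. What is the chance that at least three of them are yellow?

Sum the hypergeometric tail for j = 3,…,6 yellow beads.
Favorable = C(10,3)·C(13,3) + C(10,4)·C(13,2) + C(10,5)·C(13,1) + C(10,6)·C(13,0) = 54186; total = C(23,6) = 100947.
P = 54186/100947 = 1642/3059 ≈ 0.5368.

1642/3059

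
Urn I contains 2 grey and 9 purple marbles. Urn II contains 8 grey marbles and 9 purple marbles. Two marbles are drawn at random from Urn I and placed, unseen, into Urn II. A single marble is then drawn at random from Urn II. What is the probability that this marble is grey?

92/209

Condition on how many of the transferred marbles are grey (from Urn I: 2 grey of 11; then Urn II has 19 total).
  0 grey: C(2,0)C(9,2)/C(11,2) = 36/55; then P = 8/19
  1 grey: C(2,1)C(9,1)/C(11,2) = 18/55; then P = 9/19
  2 grey: C(2,2)C(9,0)/C(11,2) = 1/55; then P = 10/19
P(grey from Urn II) = 92/209 ≈ 0.4402.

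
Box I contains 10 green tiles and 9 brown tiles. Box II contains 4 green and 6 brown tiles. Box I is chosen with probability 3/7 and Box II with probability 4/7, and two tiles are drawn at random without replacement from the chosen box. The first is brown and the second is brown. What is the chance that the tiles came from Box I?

9/28

P(E | Box I) = 4/19; P(E | Box II) = 1/3.
P(E) = 3/7·4/19 + 4/7·1/3 = 16/57.
By Bayes' rule, P(Box I | E) = 12/133 / 16/57 = 9/28 ≈ 0.3214.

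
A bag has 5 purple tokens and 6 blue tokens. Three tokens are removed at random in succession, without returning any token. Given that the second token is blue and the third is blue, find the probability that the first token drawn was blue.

4/9

P(first=blue and the second token is blue and the third is blue) = (6/11)·(5/10)·(4/9) = 4/33.
P(E) = Σ over first color = 5/33 + 4/33 = 3/11.
By Bayes, P(first=blue | E) = 4/33 / 3/11 = 4/9 ≈ 0.4444.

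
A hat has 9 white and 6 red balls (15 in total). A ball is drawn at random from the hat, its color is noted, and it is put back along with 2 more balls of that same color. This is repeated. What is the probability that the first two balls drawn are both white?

33/85

After a white draw the hat holds 11 white out of 17.
P = (9/15)·(11/17) = 33/85 ≈ 0.3882.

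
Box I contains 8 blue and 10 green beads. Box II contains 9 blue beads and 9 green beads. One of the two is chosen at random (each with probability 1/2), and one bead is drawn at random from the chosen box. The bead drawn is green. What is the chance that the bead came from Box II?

9/19

P(green | Box I) = 5/9; P(green | Box II) = 1/2.
P(green) = 1/2·5/9 + 1/2·1/2 = 19/36.
By Bayes' rule, P(Box II | green) = 1/4 / 19/36 = 9/19 ≈ 0.4737.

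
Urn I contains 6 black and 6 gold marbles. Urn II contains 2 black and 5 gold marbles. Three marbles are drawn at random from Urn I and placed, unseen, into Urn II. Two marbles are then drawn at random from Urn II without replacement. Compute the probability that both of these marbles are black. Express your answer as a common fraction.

Condition on how many of the transferred marbles are black (from Urn I: 6 black of 12; then Urn II has 10 total).
  0 black: C(6,0)C(6,3)/C(12,3) = 1/11; then P = C(2,2)/C(10,2) = 1/45
  1 black: C(6,1)C(6,2)/C(12,3) = 9/22; then P = C(3,2)/C(10,2) = 1/15
  2 black: C(6,2)C(6,1)/C(12,3) = 9/22; then P = C(4,2)/C(10,2) = 2/15
  3 black: C(6,3)C(6,0)/C(12,3) = 1/11; then P = C(5,2)/C(10,2) = 2/9
P(both black) = 103/990 ≈ 0.1040.

103/990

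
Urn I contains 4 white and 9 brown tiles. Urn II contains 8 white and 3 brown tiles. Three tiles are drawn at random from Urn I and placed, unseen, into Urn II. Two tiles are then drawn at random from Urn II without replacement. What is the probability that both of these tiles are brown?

Condition on how many of the transferred tiles are brown (from Urn I: 9 brown of 13; then Urn II has 14 total).
  0 brown: C(9,0)C(4,3)/C(13,3) = 2/143; then P = C(3,2)/C(14,2) = 3/91
  1 brown: C(9,1)C(4,2)/C(13,3) = 27/143; then P = C(4,2)/C(14,2) = 6/91
  2 brown: C(9,2)C(4,1)/C(13,3) = 72/143; then P = C(5,2)/C(14,2) = 10/91
  3 brown: C(9,3)C(4,0)/C(13,3) = 42/143; then P = C(6,2)/C(14,2) = 15/91
P(both brown) = 138/1183 ≈ 0.1167.

138/1183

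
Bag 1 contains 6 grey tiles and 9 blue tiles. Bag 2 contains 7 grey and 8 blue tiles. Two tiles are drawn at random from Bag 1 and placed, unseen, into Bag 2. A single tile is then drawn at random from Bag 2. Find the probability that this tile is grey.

Condition on how many of the transferred tiles are grey (from Bag 1: 6 grey of 15; then Bag 2 has 17 total).
  0 grey: C(6,0)C(9,2)/C(15,2) = 12/35; then P = 7/17
  1 grey: C(6,1)C(9,1)/C(15,2) = 18/35; then P = 8/17
  2 grey: C(6,2)C(9,0)/C(15,2) = 1/7; then P = 9/17
P(grey from Bag 2) = 39/85 ≈ 0.4588.

39/85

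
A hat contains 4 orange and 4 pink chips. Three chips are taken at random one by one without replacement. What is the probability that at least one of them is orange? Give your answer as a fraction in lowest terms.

13/14

Use the complement: P(at least one orange) = 1 − P(no orange).
P(none) = C(4,3)/C(8,3) = 4/56.
So P = 1 − 4/56 = 13/14 ≈ 0.9286.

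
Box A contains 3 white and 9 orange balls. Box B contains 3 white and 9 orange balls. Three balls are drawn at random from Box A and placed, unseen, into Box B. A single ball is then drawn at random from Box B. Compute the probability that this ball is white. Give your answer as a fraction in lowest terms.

Condition on how many of the transferred balls are white (from Box A: 3 white of 12; then Box B has 15 total).
  0 white: C(3,0)C(9,3)/C(12,3) = 21/55; then P = 3/15
  1 white: C(3,1)C(9,2)/C(12,3) = 27/55; then P = 4/15
  2 white: C(3,2)C(9,1)/C(12,3) = 27/220; then P = 5/15
  3 white: C(3,3)C(9,0)/C(12,3) = 1/220; then P = 6/15
P(white from Box B) = 1/4 ≈ 0.2500.

1/4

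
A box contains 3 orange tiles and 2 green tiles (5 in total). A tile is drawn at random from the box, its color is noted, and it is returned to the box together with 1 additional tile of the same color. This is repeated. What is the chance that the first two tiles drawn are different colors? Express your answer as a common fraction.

Either green then orange, or orange then green; after the first draw the total is 6.
P = (2/5)·(3/6) + (3/5)·(2/6) = 2/5 ≈ 0.4000.

2/5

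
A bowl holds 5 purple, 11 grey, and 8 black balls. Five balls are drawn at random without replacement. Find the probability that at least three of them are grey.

267/644

Sum the hypergeometric tail for j = 3,…,5 grey balls.
Favorable = C(11,3)·C(13,2) + C(11,4)·C(13,1) + C(11,5)·C(13,0) = 17622; total = C(24,5) = 42504.
P = 17622/42504 = 267/644 ≈ 0.4146.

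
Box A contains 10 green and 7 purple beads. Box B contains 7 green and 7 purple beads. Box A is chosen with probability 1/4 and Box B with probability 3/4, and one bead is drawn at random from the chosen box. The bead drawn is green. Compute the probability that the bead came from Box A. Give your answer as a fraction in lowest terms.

P(green | Box A) = 10/17; P(green | Box B) = 1/2.
P(green) = 1/4·10/17 + 3/4·1/2 = 71/136.
By Bayes' rule, P(Box A | green) = 5/34 / 71/136 = 20/71 ≈ 0.2817.

20/71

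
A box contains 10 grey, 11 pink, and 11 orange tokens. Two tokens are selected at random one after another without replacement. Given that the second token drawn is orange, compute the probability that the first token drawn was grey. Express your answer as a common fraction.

10/31

P(first=grey and the second token drawn is orange) = (10/32)·(11/31) = 55/496.
P(the second token drawn is orange) = Σ over first color = 55/496 + 121/992 + 55/496 = 11/32.
By Bayes, P(first=grey | the second token drawn is orange) = 55/496 / 11/32 = 10/31 ≈ 0.3226.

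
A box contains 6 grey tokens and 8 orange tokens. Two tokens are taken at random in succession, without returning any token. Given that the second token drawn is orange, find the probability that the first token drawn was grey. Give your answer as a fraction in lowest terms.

6/13

P(first=grey and the second token drawn is orange) = (6/14)·(8/13) = 24/91.
P(the second token drawn is orange) = Σ over first color = 24/91 + 4/13 = 4/7.
By Bayes, P(first=grey | the second token drawn is orange) = 24/91 / 4/7 = 6/13 ≈ 0.4615.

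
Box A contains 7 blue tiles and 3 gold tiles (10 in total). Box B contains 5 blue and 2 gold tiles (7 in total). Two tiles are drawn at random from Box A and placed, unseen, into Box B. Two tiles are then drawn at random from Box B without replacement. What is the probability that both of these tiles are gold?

17/270

Condition on how many of the transferred tiles are gold (from Box A: 3 gold of 10; then Box B has 9 total).
  0 gold: C(3,0)C(7,2)/C(10,2) = 7/15; then P = C(2,2)/C(9,2) = 1/36
  1 gold: C(3,1)C(7,1)/C(10,2) = 7/15; then P = C(3,2)/C(9,2) = 1/12
  2 gold: C(3,2)C(7,0)/C(10,2) = 1/15; then P = C(4,2)/C(9,2) = 1/6
P(both gold) = 17/270 ≈ 0.0630.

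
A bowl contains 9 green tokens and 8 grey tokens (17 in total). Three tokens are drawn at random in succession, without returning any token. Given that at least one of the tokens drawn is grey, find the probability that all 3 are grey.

P(all 3 grey) = C(8,3)/C(17,3) = 7/85; P(at least one grey) = 1 − C(9,3)/C(17,3) = 149/170.
Since 'all 3 grey' ⊆ 'at least one grey', P(all 3 | at least one) = 7/85 / 149/170 = 14/149 ≈ 0.0940.

14/149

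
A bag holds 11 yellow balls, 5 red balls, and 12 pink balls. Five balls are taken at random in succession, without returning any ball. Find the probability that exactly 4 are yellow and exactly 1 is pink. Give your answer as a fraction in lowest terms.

Unordered draws without replacement: count favorable combinations over C(28,5).
Favorable = C(11,4) · C(5,0) · C(12,1) = 3960; total = C(28,5) = 98280.
P = 3960/98280 = 11/273 ≈ 0.0403.

11/273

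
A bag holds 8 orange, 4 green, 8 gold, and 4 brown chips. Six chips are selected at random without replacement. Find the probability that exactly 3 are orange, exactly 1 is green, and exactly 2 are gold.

Unordered draws without replacement: count favorable combinations over C(24,6).
Favorable = C(8,3) · C(4,1) · C(8,2) · C(4,0) = 6272; total = C(24,6) = 134596.
P = 6272/134596 = 224/4807 ≈ 0.0466.

224/4807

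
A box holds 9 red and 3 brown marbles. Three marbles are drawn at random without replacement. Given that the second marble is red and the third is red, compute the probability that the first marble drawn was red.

7/10

P(first=red and the second marble is red and the third is red) = (9/12)·(8/11)·(7/10) = 21/55.
P(E) = Σ over first color = 21/55 + 9/55 = 6/11.
By Bayes, P(first=red | E) = 21/55 / 6/11 = 7/10 ≈ 0.7000.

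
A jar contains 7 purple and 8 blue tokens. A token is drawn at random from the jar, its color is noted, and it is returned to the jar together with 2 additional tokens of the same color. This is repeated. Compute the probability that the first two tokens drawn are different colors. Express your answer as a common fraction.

112/255

Either blue then purple, or purple then blue; after the first draw the total is 17.
P = (8/15)·(7/17) + (7/15)·(8/17) = 112/255 ≈ 0.4392.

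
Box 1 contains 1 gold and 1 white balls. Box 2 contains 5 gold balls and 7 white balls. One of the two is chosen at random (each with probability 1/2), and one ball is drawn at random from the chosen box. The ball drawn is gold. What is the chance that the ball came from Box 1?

6/11

P(gold | Box 1) = 1/2; P(gold | Box 2) = 5/12.
P(gold) = 1/2·1/2 + 1/2·5/12 = 11/24.
By Bayes' rule, P(Box 1 | gold) = 1/4 / 11/24 = 6/11 ≈ 0.5455.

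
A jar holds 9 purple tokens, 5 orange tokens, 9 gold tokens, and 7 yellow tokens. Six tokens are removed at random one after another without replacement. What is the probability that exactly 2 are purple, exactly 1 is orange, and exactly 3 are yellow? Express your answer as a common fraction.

Unordered draws without replacement: count favorable combinations over C(30,6).
Favorable = C(9,2) · C(5,1) · C(9,0) · C(7,3) = 6300; total = C(30,6) = 593775.
P = 6300/593775 = 4/377 ≈ 0.0106.

4/377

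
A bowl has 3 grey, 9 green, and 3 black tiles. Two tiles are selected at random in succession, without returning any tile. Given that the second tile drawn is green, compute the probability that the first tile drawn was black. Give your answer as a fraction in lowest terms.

3/14

P(first=black and the second tile drawn is green) = (3/15)·(9/14) = 9/70.
P(the second tile drawn is green) = Σ over first color = 9/70 + 12/35 + 9/70 = 3/5.
By Bayes, P(first=black | the second tile drawn is green) = 9/70 / 3/5 = 3/14 ≈ 0.2143.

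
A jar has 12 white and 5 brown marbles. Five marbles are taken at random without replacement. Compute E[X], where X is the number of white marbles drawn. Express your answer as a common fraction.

60/17

By linearity of expectation, E[X] = Σ P(draw i is white); by symmetry each draw (even without replacement) has P(white) = 12/17.
E[X] = 5 · 12/17 = 60/17 ≈ 3.5294.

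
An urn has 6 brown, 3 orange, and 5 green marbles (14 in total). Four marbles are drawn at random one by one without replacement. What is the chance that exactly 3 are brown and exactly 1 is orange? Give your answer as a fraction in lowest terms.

60/1001

Unordered draws without replacement: count favorable combinations over C(14,4).
Favorable = C(6,3) · C(3,1) · C(5,0) = 60; total = C(14,4) = 1001.
P = 60/1001 = 60/1001 ≈ 0.0599.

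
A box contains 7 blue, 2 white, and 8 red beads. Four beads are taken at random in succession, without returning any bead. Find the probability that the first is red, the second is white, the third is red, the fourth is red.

1/85

Multiply the conditional probability of each draw in order, without replacement, so each draw removes one from its color and from the total.
P = (8/17) · (2/16) · (7/15) · (6/14) = 1/85 ≈ 0.0118.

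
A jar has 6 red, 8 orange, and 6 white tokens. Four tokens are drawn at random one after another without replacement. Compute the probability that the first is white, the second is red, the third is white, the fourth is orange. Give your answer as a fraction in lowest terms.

Multiply the conditional probability of each draw in order, without replacement, so each draw removes one from its color and from the total.
P = (6/20) · (6/19) · (5/18) · (8/17) = 4/323 ≈ 0.0124.

4/323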